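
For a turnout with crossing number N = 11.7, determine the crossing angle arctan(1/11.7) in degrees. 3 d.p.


1/N = 1/11.7 = 0.08547
angle = arctan(0.08547) = 0.085263 rad
angle = 0.085263 * 180/pi = 4.885 degrees

4.885


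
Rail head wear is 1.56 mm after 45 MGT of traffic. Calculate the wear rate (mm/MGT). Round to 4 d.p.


Wear rate = total wear / cumulative tonnage
Rate = 1.56 / 45
Rate = 0.0347 mm/MGT

0.0347


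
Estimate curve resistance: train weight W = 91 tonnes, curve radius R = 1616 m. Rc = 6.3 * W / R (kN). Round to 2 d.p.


Rc = 6.3 * W / R
Rc = 6.3 * 91 / 1616
Rc = 573.3 / 1616
Rc = 0.35 kN

0.35


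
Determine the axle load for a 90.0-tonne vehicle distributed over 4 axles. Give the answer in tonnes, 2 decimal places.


Load per axle = total weight / number of axles
Load = 90.0 / 4
Load = 22.50 tonnes

22.50


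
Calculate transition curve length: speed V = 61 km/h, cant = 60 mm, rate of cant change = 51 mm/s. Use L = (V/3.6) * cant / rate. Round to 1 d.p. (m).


Convert speed: V = 61 / 3.6 = 16.9444 m/s
L = 16.9444 * 60 / 51
L = 1016.6667 / 51
L = 19.9 m

19.9


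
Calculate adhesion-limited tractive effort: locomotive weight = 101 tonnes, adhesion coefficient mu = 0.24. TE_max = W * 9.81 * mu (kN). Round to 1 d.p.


TE_max = W * g * mu
TE_max = 101 * 9.81 * 0.24
TE_max = 990.81 * 0.24
TE_max = 237.8 kN

237.8


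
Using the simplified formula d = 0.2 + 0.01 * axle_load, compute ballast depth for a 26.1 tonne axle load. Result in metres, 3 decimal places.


d = 0.2 + 0.01 * 26.1
d = 0.2 + 0.261
d = 0.461 m

0.461


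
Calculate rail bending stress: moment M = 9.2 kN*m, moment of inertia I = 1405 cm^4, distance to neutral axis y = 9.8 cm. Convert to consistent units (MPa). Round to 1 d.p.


Convert units:
M = 9.2 kN*m = 9200000 N*mm
y = 9.8 cm = 98 mm
I = 1405 cm^4 = 14050000 mm^4
sigma = 9200000 * 98 / 14050000
sigma = 64.2 MPa

64.2


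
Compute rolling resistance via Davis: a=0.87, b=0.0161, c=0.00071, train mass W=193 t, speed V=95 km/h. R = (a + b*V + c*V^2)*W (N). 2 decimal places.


b*V = 0.0161 * 95 = 1.5295
c*V^2 = 0.00071 * 9025 = 6.40775
R_per_t = 0.87 + 1.5295 + 6.40775 = 8.80725 N/t
R_total = 8.80725 * 193 = 1699.80 N

1699.80


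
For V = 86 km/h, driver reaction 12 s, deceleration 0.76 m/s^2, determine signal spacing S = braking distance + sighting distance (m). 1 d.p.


V = 86 / 3.6 = 23.8889 m/s
Braking distance = 23.8889^2 / (2*0.76) = 375.4467 m
Sighting distance = 23.8889 * 12 = 286.6667 m
S = 375.4467 + 286.6667 = 662.1 m

662.1


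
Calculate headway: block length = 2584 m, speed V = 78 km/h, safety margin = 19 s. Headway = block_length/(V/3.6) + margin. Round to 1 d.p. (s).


V = 78 / 3.6 = 21.6667 m/s
Block traversal time = 2584 / 21.6667 = 119.2615 s
Headway = 119.2615 + 19
Headway = 138.3 s

138.3


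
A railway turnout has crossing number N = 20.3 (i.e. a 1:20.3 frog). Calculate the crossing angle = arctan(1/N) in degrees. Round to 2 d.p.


1/N = 1/20.3 = 0.049261
angle = arctan(0.049261) = 0.049221 rad
angle = 0.049221 * 180/pi = 2.82 degrees

2.82


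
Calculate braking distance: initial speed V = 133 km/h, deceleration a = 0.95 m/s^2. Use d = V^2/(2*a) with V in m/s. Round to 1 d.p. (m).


Convert speed: V = 133 / 3.6 = 36.9444 m/s
V^2 = 1364.892
d = 1364.892 / (2 * 0.95)
d = 1364.892 / 1.9
d = 718.4 m

718.4


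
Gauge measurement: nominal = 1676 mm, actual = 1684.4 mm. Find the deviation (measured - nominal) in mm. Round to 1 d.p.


Deviation = measured - nominal
Deviation = 1684.4 - 1676
Deviation = 8.4 mm

8.4


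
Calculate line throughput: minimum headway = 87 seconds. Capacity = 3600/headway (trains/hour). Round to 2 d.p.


Capacity = 3600 / headway
Capacity = 3600 / 87
Capacity = 41.38 trains/hour

41.38


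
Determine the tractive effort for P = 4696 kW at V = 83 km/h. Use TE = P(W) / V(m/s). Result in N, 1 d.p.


Convert: P = 4696 kW = 4696000 W
V = 83 / 3.6 = 23.0556 m/s
TE = 4696000 / 23.0556
TE = 203681.9 N

203681.9


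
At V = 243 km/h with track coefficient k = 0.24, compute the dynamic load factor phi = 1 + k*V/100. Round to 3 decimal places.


phi = 1 + k * V / 100
phi = 1 + 0.24 * 243 / 100
phi = 1 + 0.5832
phi = 1.583

1.583


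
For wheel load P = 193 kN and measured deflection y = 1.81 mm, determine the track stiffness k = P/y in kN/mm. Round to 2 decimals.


Track stiffness k = P / y
k = 193 / 1.81
k = 106.63 kN/mm

106.63


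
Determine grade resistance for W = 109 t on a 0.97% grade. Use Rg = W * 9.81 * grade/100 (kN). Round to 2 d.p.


Rg = W * 9.81 * grade / 100
Rg = 109 * 9.81 * 0.97 / 100
Rg = 1069.29 * 0.0097
Rg = 10.37 kN

10.37


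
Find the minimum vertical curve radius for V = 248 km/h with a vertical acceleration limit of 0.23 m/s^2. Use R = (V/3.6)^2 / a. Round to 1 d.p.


Convert speed: V = 248 / 3.6 = 68.8889 m/s
V^2 = 4745.679 m^2/s^2
R_v = 4745.679 / 0.23
R_v = 20633.4 m

20633.4


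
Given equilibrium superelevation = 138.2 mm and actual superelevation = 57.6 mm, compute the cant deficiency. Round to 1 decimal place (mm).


Cant deficiency = equilibrium cant - actual cant
CD = 138.2 - 57.6
CD = 80.6 mm

80.6


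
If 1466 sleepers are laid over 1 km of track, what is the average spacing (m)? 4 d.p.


Spacing = 1000 m / number of sleepers
Spacing = 1000 / 1466
Spacing = 0.6821 m

0.6821


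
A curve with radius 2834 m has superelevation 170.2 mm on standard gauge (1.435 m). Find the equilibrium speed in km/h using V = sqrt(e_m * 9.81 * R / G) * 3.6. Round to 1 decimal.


Convert cant: e = 170.2 mm = 0.1702 m
V_ms = sqrt(0.1702 * 9.81 * 2834 / 1.435)
V_ms = sqrt(3297.437009) = 57.4233 m/s
V = 57.4233 * 3.6 = 206.7 km/h

206.7


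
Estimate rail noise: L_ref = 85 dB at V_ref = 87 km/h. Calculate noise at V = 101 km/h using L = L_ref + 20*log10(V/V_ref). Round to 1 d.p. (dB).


V/V_ref = 101 / 87 = 1.16092
log10(1.16092) = 0.064802
20 * 0.064802 = 1.296
L = 85 + 1.296 = 86.3 dB

86.3


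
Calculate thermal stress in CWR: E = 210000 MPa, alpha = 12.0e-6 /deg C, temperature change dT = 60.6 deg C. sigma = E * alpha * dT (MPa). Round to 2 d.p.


sigma = E * alpha * dT
sigma = 210000 * 12.0e-6 * 60.6
sigma = 2.52 * 60.6
sigma = 152.71 MPa

152.71


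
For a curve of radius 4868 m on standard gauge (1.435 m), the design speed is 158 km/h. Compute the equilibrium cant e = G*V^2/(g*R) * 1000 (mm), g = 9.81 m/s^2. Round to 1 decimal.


Convert speed: V = 158 / 3.6 = 43.8889 m/s
Apply formula: e = 1.435 * 43.8889^2 / (9.81 * 4868)
e = 1.435 * 1926.2346 / 47755.08
e = 0.057882 m = 57.9 mm

57.9


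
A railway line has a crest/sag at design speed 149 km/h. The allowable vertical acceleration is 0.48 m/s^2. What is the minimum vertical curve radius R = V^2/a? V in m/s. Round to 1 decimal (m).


Convert speed: V = 149 / 3.6 = 41.3889 m/s
V^2 = 1713.0401 m^2/s^2
R_v = 1713.0401 / 0.48
R_v = 3568.8 m

3568.8


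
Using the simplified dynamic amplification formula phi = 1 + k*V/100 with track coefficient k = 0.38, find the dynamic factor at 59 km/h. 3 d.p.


phi = 1 + k * V / 100
phi = 1 + 0.38 * 59 / 100
phi = 1 + 0.2242
phi = 1.224

1.224


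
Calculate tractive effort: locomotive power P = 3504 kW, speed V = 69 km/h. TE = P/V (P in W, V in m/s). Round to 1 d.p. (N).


Convert: P = 3504 kW = 3504000 W
V = 69 / 3.6 = 19.1667 m/s
TE = 3504000 / 19.1667
TE = 182817.4 N

182817.4


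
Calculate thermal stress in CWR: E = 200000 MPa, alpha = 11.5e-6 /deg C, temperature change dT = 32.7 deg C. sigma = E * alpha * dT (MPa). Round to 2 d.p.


sigma = E * alpha * dT
sigma = 200000 * 11.5e-6 * 32.7
sigma = 2.3 * 32.7
sigma = 75.21 MPa

75.21


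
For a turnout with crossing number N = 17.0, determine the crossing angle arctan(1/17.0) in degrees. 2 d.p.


1/N = 1/17.0 = 0.058824
angle = arctan(0.058824) = 0.058756 rad
angle = 0.058756 * 180/pi = 3.37 degrees

3.37


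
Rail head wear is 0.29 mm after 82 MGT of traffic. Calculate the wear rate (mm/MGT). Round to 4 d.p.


Wear rate = total wear / cumulative tonnage
Rate = 0.29 / 82
Rate = 0.0035 mm/MGT

0.0035


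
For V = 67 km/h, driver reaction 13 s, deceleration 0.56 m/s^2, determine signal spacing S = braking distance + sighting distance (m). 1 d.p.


V = 67 / 3.6 = 18.6111 m/s
Braking distance = 18.6111^2 / (2*0.56) = 309.262 m
Sighting distance = 18.6111 * 13 = 241.9444 m
S = 309.262 + 241.9444 = 551.2 m

551.2


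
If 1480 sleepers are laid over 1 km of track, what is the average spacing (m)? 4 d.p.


Spacing = 1000 m / number of sleepers
Spacing = 1000 / 1480
Spacing = 0.6757 m

0.6757


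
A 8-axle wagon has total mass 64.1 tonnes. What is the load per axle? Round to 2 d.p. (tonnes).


Load per axle = total weight / number of axles
Load = 64.1 / 8
Load = 8.01 tonnes

8.01


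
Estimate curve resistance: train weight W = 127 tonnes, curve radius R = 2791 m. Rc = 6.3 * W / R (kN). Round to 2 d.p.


Rc = 6.3 * W / R
Rc = 6.3 * 127 / 2791
Rc = 800.1 / 2791
Rc = 0.29 kN

0.29


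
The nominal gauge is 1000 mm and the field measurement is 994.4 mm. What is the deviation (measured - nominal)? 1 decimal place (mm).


Deviation = measured - nominal
Deviation = 994.4 - 1000
Deviation = -5.6 mm

-5.6


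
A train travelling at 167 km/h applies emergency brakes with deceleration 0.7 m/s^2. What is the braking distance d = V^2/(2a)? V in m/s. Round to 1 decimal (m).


Convert speed: V = 167 / 3.6 = 46.3889 m/s
V^2 = 2151.929
d = 2151.929 / (2 * 0.7)
d = 2151.929 / 1.4
d = 1537.1 m

1537.1


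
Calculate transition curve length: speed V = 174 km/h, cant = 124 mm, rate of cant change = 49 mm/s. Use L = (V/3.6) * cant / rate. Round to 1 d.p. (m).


Convert speed: V = 174 / 3.6 = 48.3333 m/s
L = 48.3333 * 124 / 49
L = 5993.3333 / 49
L = 122.3 m

122.3


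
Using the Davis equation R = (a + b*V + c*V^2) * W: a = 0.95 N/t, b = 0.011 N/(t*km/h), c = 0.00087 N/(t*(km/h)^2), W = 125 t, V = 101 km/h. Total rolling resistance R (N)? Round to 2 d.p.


b*V = 0.011 * 101 = 1.111
c*V^2 = 0.00087 * 10201 = 8.87487
R_per_t = 0.95 + 1.111 + 8.87487 = 10.93587 N/t
R_total = 10.93587 * 125 = 1366.98 N

1366.98


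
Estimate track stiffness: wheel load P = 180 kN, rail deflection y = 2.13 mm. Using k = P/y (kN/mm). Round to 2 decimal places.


Track stiffness k = P / y
k = 180 / 2.13
k = 84.51 kN/mm

84.51


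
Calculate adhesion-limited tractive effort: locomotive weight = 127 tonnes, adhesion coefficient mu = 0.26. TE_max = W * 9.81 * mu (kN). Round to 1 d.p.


TE_max = W * g * mu
TE_max = 127 * 9.81 * 0.26
TE_max = 1245.87 * 0.26
TE_max = 323.9 kN

323.9


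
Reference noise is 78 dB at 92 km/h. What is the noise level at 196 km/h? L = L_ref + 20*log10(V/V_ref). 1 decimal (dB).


V/V_ref = 196 / 92 = 2.130435
log10(2.130435) = 0.328468
20 * 0.328468 = 6.5694
L = 78 + 6.5694 = 84.6 dB

84.6


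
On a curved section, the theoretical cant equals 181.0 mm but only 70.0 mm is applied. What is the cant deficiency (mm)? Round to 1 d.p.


Cant deficiency = equilibrium cant - actual cant
CD = 181.0 - 70.0
CD = 111.0 mm

111.0


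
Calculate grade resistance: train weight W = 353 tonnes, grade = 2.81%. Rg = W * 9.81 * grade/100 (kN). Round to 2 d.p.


Rg = W * 9.81 * grade / 100
Rg = 353 * 9.81 * 2.81 / 100
Rg = 3462.93 * 0.0281
Rg = 97.31 kN

97.31


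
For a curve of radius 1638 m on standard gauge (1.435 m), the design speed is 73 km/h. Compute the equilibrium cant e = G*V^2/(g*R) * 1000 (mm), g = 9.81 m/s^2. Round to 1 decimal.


Convert speed: V = 73 / 3.6 = 20.2778 m/s
Apply formula: e = 1.435 * 20.2778^2 / (9.81 * 1638)
e = 1.435 * 411.1883 / 16068.78
e = 0.036721 m = 36.7 mm

36.7


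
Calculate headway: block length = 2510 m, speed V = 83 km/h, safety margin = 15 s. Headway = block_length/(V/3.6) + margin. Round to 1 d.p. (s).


V = 83 / 3.6 = 23.0556 m/s
Block traversal time = 2510 / 23.0556 = 108.8675 s
Headway = 108.8675 + 15
Headway = 123.9 s

123.9


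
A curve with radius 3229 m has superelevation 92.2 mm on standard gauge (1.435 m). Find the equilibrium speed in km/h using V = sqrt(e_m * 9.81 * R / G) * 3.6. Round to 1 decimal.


Convert cant: e = 92.2 mm = 0.0922 m
V_ms = sqrt(0.0922 * 9.81 * 3229 / 1.435)
V_ms = sqrt(2035.242075) = 45.1137 m/s
V = 45.1137 * 3.6 = 162.4 km/h

162.4


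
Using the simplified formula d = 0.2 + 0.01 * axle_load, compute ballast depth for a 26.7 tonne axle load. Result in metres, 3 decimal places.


d = 0.2 + 0.01 * 26.7
d = 0.2 + 0.267
d = 0.467 m

0.467


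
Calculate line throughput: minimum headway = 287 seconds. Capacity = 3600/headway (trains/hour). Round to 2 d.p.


Capacity = 3600 / headway
Capacity = 3600 / 287
Capacity = 12.54 trains/hour

12.54


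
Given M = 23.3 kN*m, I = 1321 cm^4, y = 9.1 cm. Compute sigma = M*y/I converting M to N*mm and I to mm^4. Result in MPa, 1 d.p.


Convert units:
M = 23.3 kN*m = 23300000 N*mm
y = 9.1 cm = 91 mm
I = 1321 cm^4 = 13210000 mm^4
sigma = 23300000 * 91 / 13210000
sigma = 160.5 MPa

160.5


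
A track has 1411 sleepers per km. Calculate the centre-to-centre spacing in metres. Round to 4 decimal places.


Spacing = 1000 m / number of sleepers
Spacing = 1000 / 1411
Spacing = 0.7087 m

0.7087


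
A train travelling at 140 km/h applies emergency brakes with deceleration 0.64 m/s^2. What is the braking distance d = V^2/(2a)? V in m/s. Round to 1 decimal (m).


Convert speed: V = 140 / 3.6 = 38.8889 m/s
V^2 = 1512.3457
d = 1512.3457 / (2 * 0.64)
d = 1512.3457 / 1.28
d = 1181.5 m

1181.5


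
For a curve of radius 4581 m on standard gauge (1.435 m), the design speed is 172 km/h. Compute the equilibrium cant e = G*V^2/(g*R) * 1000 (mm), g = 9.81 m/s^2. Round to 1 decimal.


Convert speed: V = 172 / 3.6 = 47.7778 m/s
Apply formula: e = 1.435 * 47.7778^2 / (9.81 * 4581)
e = 1.435 * 2282.716 / 44939.61
e = 0.072891 m = 72.9 mm

72.9


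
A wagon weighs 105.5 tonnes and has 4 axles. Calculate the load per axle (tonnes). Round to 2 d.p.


Load per axle = total weight / number of axles
Load = 105.5 / 4
Load = 26.38 tonnes

26.38


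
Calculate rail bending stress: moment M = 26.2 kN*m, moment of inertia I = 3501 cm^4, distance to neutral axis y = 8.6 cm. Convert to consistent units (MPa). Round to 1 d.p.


Convert units:
M = 26.2 kN*m = 26200000 N*mm
y = 8.6 cm = 86 mm
I = 3501 cm^4 = 35010000 mm^4
sigma = 26200000 * 86 / 35010000
sigma = 64.4 MPa

64.4


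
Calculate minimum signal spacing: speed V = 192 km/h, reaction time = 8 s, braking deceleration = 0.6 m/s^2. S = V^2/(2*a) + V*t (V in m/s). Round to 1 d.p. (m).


V = 192 / 3.6 = 53.3333 m/s
Braking distance = 53.3333^2 / (2*0.6) = 2370.3704 m
Sighting distance = 53.3333 * 8 = 426.6667 m
S = 2370.3704 + 426.6667 = 2797.0 m

2797.0


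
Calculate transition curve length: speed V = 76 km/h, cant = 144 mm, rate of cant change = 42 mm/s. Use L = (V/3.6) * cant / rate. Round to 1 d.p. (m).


Convert speed: V = 76 / 3.6 = 21.1111 m/s
L = 21.1111 * 144 / 42
L = 3040.0 / 42
L = 72.4 m

72.4


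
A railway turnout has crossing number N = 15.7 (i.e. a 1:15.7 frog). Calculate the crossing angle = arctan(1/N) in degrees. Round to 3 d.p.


1/N = 1/15.7 = 0.063694
angle = arctan(0.063694) = 0.063608 rad
angle = 0.063608 * 180/pi = 3.644 degrees

3.644


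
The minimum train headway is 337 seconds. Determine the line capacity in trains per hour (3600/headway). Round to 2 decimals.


Capacity = 3600 / headway
Capacity = 3600 / 337
Capacity = 10.68 trains/hour

10.68


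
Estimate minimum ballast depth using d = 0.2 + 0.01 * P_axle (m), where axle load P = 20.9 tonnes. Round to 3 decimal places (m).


d = 0.2 + 0.01 * 20.9
d = 0.2 + 0.209
d = 0.409 m

0.409


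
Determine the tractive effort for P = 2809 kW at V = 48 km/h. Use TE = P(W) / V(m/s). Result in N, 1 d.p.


Convert: P = 2809 kW = 2809000 W
V = 48 / 3.6 = 13.3333 m/s
TE = 2809000 / 13.3333
TE = 210675.0 N

210675.0


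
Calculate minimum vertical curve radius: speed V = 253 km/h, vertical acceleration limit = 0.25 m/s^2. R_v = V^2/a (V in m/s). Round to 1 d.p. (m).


Convert speed: V = 253 / 3.6 = 70.2778 m/s
V^2 = 4938.966 m^2/s^2
R_v = 4938.966 / 0.25
R_v = 19755.9 m

19755.9


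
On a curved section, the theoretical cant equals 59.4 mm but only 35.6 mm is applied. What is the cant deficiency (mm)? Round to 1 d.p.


Cant deficiency = equilibrium cant - actual cant
CD = 59.4 - 35.6
CD = 23.8 mm

23.8


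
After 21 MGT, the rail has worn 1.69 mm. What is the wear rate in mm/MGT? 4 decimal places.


Wear rate = total wear / cumulative tonnage
Rate = 1.69 / 21
Rate = 0.0805 mm/MGT

0.0805


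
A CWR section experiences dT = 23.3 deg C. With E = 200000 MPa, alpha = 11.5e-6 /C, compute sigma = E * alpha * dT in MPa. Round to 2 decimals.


sigma = E * alpha * dT
sigma = 200000 * 11.5e-6 * 23.3
sigma = 2.3 * 23.3
sigma = 53.59 MPa

53.59


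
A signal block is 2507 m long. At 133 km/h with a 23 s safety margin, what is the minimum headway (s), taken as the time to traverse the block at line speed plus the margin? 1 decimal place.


V = 133 / 3.6 = 36.9444 m/s
Block traversal time = 2507 / 36.9444 = 67.8586 s
Headway = 67.8586 + 23
Headway = 90.9 s

90.9


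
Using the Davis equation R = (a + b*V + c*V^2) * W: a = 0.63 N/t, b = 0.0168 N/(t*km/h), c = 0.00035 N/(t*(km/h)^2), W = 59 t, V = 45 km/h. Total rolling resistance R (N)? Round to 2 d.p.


b*V = 0.0168 * 45 = 0.756
c*V^2 = 0.00035 * 2025 = 0.70875
R_per_t = 0.63 + 0.756 + 0.70875 = 2.09475 N/t
R_total = 2.09475 * 59 = 123.59 N

123.59


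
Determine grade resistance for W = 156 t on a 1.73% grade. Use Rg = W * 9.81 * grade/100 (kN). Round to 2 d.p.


Rg = W * 9.81 * grade / 100
Rg = 156 * 9.81 * 1.73 / 100
Rg = 1530.36 * 0.0173
Rg = 26.48 kN

26.48


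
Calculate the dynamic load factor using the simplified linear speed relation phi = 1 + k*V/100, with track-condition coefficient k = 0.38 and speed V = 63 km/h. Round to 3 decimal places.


phi = 1 + k * V / 100
phi = 1 + 0.38 * 63 / 100
phi = 1 + 0.2394
phi = 1.239

1.239


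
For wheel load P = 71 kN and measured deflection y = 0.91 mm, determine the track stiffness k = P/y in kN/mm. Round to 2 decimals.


Track stiffness k = P / y
k = 71 / 0.91
k = 78.02 kN/mm

78.02


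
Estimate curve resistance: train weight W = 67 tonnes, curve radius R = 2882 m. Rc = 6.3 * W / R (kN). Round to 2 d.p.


Rc = 6.3 * W / R
Rc = 6.3 * 67 / 2882
Rc = 422.1 / 2882
Rc = 0.15 kN

0.15


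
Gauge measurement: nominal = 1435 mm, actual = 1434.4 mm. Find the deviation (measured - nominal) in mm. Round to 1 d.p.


Deviation = measured - nominal
Deviation = 1434.4 - 1435
Deviation = -0.6 mm

-0.6


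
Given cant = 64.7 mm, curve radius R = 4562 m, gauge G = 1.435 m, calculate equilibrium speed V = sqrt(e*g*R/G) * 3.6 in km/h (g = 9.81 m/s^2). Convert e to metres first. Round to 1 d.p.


Convert cant: e = 64.7 mm = 0.0647 m
V_ms = sqrt(0.0647 * 9.81 * 4562 / 1.435)
V_ms = sqrt(2017.793264) = 44.9199 m/s
V = 44.9199 * 3.6 = 161.7 km/h

161.7


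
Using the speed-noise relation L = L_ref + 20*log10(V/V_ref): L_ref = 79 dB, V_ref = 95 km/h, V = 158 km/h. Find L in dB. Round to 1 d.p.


V/V_ref = 158 / 95 = 1.663158
log10(1.663158) = 0.220933
20 * 0.220933 = 4.4187
L = 79 + 4.4187 = 83.4 dB

83.4


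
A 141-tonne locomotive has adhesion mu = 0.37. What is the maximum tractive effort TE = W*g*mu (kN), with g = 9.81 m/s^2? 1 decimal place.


TE_max = W * g * mu
TE_max = 141 * 9.81 * 0.37
TE_max = 1383.21 * 0.37
TE_max = 511.8 kN

511.8


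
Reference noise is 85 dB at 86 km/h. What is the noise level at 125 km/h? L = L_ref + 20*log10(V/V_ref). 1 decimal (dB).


V/V_ref = 125 / 86 = 1.453488
log10(1.453488) = 0.162412
20 * 0.162412 = 3.2482
L = 85 + 3.2482 = 88.2 dB

88.2


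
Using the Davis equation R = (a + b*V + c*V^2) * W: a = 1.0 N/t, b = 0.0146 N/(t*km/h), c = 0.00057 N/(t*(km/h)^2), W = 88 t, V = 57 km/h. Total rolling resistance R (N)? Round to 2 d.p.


b*V = 0.0146 * 57 = 0.8322
c*V^2 = 0.00057 * 3249 = 1.85193
R_per_t = 1.0 + 0.8322 + 1.85193 = 3.68413 N/t
R_total = 3.68413 * 88 = 324.20 N

324.20


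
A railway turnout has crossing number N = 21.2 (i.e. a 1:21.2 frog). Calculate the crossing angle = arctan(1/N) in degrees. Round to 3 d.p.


1/N = 1/21.2 = 0.04717
angle = arctan(0.04717) = 0.047135 rad
angle = 0.047135 * 180/pi = 2.701 degrees

2.701


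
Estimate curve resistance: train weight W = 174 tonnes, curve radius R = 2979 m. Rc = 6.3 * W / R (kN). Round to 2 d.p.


Rc = 6.3 * W / R
Rc = 6.3 * 174 / 2979
Rc = 1096.2 / 2979
Rc = 0.37 kN

0.37


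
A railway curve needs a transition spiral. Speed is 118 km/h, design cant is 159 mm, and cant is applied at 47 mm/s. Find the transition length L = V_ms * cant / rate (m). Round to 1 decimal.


Convert speed: V = 118 / 3.6 = 32.7778 m/s
L = 32.7778 * 159 / 47
L = 5211.6667 / 47
L = 110.9 m

110.9


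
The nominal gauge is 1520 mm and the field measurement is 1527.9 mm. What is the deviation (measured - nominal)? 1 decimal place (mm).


Deviation = measured - nominal
Deviation = 1527.9 - 1520
Deviation = 7.9 mm

7.9


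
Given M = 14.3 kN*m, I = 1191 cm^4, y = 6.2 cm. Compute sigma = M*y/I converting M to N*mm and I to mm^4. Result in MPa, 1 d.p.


Convert units:
M = 14.3 kN*m = 14300000 N*mm
y = 6.2 cm = 62 mm
I = 1191 cm^4 = 11910000 mm^4
sigma = 14300000 * 62 / 11910000
sigma = 74.4 MPa

74.4


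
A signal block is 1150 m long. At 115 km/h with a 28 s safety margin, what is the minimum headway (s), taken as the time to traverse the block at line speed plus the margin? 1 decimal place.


V = 115 / 3.6 = 31.9444 m/s
Block traversal time = 1150 / 31.9444 = 36.0 s
Headway = 36.0 + 28
Headway = 64.0 s

64.0


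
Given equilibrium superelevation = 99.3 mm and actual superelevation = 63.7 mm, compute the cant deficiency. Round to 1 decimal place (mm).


Cant deficiency = equilibrium cant - actual cant
CD = 99.3 - 63.7
CD = 35.6 mm

35.6


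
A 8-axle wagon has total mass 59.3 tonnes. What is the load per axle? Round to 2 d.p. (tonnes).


Load per axle = total weight / number of axles
Load = 59.3 / 8
Load = 7.41 tonnes

7.41


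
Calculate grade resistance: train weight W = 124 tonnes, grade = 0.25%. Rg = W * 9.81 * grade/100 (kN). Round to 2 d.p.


Rg = W * 9.81 * grade / 100
Rg = 124 * 9.81 * 0.25 / 100
Rg = 1216.44 * 0.0025
Rg = 3.04 kN

3.04


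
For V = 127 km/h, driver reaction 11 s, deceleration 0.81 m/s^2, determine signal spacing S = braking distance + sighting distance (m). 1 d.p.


V = 127 / 3.6 = 35.2778 m/s
Braking distance = 35.2778^2 / (2*0.81) = 768.2232 m
Sighting distance = 35.2778 * 11 = 388.0556 m
S = 768.2232 + 388.0556 = 1156.3 m

1156.3


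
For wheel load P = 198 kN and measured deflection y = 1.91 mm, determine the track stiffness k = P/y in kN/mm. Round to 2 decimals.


Track stiffness k = P / y
k = 198 / 1.91
k = 103.66 kN/mm

103.66


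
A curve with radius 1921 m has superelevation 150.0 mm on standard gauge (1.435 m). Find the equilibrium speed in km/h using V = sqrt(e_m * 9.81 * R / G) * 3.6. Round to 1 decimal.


Convert cant: e = 150.0 mm = 0.1500 m
V_ms = sqrt(0.1500 * 9.81 * 1921 / 1.435)
V_ms = sqrt(1969.861672) = 44.3831 m/s
V = 44.3831 * 3.6 = 159.8 km/h

159.8


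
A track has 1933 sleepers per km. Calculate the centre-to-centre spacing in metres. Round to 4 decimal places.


Spacing = 1000 m / number of sleepers
Spacing = 1000 / 1933
Spacing = 0.5173 m

0.5173


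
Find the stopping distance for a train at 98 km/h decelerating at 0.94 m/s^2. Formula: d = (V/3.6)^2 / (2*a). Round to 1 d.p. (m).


Convert speed: V = 98 / 3.6 = 27.2222 m/s
V^2 = 741.0494
d = 741.0494 / (2 * 0.94)
d = 741.0494 / 1.88
d = 394.2 m

394.2


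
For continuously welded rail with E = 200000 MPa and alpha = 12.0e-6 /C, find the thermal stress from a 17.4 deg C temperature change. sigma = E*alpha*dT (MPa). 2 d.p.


sigma = E * alpha * dT
sigma = 200000 * 12.0e-6 * 17.4
sigma = 2.4 * 17.4
sigma = 41.76 MPa

41.76


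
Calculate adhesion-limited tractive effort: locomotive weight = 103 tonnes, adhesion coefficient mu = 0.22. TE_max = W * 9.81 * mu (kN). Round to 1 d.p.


TE_max = W * g * mu
TE_max = 103 * 9.81 * 0.22
TE_max = 1010.43 * 0.22
TE_max = 222.3 kN

222.3


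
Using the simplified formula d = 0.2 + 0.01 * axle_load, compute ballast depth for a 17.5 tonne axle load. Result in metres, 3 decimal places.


d = 0.2 + 0.01 * 17.5
d = 0.2 + 0.175
d = 0.375 m

0.375


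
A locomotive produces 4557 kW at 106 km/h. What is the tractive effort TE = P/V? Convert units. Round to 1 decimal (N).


Convert: P = 4557 kW = 4557000 W
V = 106 / 3.6 = 29.4444 m/s
TE = 4557000 / 29.4444
TE = 154766.0 N

154766.0


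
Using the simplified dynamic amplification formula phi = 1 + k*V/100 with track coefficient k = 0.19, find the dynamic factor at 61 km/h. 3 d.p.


phi = 1 + k * V / 100
phi = 1 + 0.19 * 61 / 100
phi = 1 + 0.1159
phi = 1.116

1.116


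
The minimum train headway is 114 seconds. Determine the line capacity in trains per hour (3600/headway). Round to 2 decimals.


Capacity = 3600 / headway
Capacity = 3600 / 114
Capacity = 31.58 trains/hour

31.58


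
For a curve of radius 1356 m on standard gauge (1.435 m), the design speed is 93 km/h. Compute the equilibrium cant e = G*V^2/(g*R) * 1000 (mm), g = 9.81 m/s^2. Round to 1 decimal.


Convert speed: V = 93 / 3.6 = 25.8333 m/s
Apply formula: e = 1.435 * 25.8333^2 / (9.81 * 1356)
e = 1.435 * 667.3611 / 13302.36
e = 0.071992 m = 72.0 mm

72.0


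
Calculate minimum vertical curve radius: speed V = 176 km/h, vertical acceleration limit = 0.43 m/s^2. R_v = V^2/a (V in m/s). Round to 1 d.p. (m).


Convert speed: V = 176 / 3.6 = 48.8889 m/s
V^2 = 2390.1235 m^2/s^2
R_v = 2390.1235 / 0.43
R_v = 5558.4 m

5558.4


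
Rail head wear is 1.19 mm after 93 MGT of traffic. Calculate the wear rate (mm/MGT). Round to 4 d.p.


Wear rate = total wear / cumulative tonnage
Rate = 1.19 / 93
Rate = 0.0128 mm/MGT

0.0128


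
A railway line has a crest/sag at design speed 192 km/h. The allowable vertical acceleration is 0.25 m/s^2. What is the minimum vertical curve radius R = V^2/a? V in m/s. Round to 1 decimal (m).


Convert speed: V = 192 / 3.6 = 53.3333 m/s
V^2 = 2844.4444 m^2/s^2
R_v = 2844.4444 / 0.25
R_v = 11377.8 m

11377.8


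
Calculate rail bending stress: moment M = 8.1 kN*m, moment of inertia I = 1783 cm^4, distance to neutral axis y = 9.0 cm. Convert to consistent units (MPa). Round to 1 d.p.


Convert units:
M = 8.1 kN*m = 8100000 N*mm
y = 9.0 cm = 90 mm
I = 1783 cm^4 = 17830000 mm^4
sigma = 8100000 * 90 / 17830000
sigma = 40.9 MPa

40.9


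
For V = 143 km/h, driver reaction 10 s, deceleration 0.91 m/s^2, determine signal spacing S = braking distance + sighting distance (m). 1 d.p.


V = 143 / 3.6 = 39.7222 m/s
Braking distance = 39.7222^2 / (2*0.91) = 866.9533 m
Sighting distance = 39.7222 * 10 = 397.2222 m
S = 866.9533 + 397.2222 = 1264.2 m

1264.2


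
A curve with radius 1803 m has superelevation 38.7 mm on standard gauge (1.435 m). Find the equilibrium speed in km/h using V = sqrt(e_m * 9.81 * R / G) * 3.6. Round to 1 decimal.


Convert cant: e = 38.7 mm = 0.0387 m
V_ms = sqrt(0.0387 * 9.81 * 1803 / 1.435)
V_ms = sqrt(477.005952) = 21.8405 m/s
V = 21.8405 * 3.6 = 78.6 km/h

78.6


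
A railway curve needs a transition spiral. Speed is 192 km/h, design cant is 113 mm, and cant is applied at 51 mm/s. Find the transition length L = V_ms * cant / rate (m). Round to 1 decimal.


Convert speed: V = 192 / 3.6 = 53.3333 m/s
L = 53.3333 * 113 / 51
L = 6026.6667 / 51
L = 118.2 m

118.2


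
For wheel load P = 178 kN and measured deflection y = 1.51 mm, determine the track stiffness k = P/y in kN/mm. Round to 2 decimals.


Track stiffness k = P / y
k = 178 / 1.51
k = 117.88 kN/mm

117.88


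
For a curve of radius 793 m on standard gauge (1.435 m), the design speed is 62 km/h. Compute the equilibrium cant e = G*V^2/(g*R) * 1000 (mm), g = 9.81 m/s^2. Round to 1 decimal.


Convert speed: V = 62 / 3.6 = 17.2222 m/s
Apply formula: e = 1.435 * 17.2222^2 / (9.81 * 793)
e = 1.435 * 296.6049 / 7779.33
e = 0.054713 m = 54.7 mm

54.7


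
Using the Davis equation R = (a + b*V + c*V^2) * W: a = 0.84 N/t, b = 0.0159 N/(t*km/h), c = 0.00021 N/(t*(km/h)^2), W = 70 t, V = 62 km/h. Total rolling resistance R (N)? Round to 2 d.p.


b*V = 0.0159 * 62 = 0.9858
c*V^2 = 0.00021 * 3844 = 0.80724
R_per_t = 0.84 + 0.9858 + 0.80724 = 2.63304 N/t
R_total = 2.63304 * 70 = 184.31 N

184.31


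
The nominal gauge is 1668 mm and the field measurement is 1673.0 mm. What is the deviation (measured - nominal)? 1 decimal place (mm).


Deviation = measured - nominal
Deviation = 1673.0 - 1668
Deviation = 5.0 mm

5.0


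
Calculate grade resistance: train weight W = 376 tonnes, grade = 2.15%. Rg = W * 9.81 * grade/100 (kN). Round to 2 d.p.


Rg = W * 9.81 * grade / 100
Rg = 376 * 9.81 * 2.15 / 100
Rg = 3688.56 * 0.0215
Rg = 79.30 kN

79.30


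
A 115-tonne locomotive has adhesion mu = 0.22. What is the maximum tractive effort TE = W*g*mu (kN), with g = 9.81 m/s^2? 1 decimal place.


TE_max = W * g * mu
TE_max = 115 * 9.81 * 0.22
TE_max = 1128.15 * 0.22
TE_max = 248.2 kN

248.2


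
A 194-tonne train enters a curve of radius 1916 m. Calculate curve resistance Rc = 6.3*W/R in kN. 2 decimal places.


Rc = 6.3 * W / R
Rc = 6.3 * 194 / 1916
Rc = 1222.2 / 1916
Rc = 0.64 kN

0.64


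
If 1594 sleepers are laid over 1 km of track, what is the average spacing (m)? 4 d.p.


Spacing = 1000 m / number of sleepers
Spacing = 1000 / 1594
Spacing = 0.6274 m

0.6274


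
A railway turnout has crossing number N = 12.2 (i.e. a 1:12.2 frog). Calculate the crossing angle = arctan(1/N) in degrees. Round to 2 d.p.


1/N = 1/12.2 = 0.081967
angle = arctan(0.081967) = 0.081784 rad
angle = 0.081784 * 180/pi = 4.69 degrees

4.69


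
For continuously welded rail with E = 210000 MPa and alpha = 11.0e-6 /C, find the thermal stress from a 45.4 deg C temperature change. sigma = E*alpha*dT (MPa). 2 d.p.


sigma = E * alpha * dT
sigma = 210000 * 11.0e-6 * 45.4
sigma = 2.31 * 45.4
sigma = 104.87 MPa

104.87


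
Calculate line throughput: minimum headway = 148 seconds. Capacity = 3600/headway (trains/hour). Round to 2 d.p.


Capacity = 3600 / headway
Capacity = 3600 / 148
Capacity = 24.32 trains/hour

24.32


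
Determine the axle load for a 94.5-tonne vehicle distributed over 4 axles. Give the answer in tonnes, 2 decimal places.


Load per axle = total weight / number of axles
Load = 94.5 / 4
Load = 23.63 tonnes

23.63


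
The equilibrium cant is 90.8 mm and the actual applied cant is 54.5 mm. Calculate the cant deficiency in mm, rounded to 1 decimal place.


Cant deficiency = equilibrium cant - actual cant
CD = 90.8 - 54.5
CD = 36.3 mm

36.3


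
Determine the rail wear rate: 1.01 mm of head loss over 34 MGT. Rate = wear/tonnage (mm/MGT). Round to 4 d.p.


Wear rate = total wear / cumulative tonnage
Rate = 1.01 / 34
Rate = 0.0297 mm/MGT

0.0297


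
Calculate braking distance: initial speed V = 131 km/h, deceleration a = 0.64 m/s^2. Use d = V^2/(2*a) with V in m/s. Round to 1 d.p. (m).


Convert speed: V = 131 / 3.6 = 36.3889 m/s
V^2 = 1324.1512
d = 1324.1512 / (2 * 0.64)
d = 1324.1512 / 1.28
d = 1034.5 m

1034.5


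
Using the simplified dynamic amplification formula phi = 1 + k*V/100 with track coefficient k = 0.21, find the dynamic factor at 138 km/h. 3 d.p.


phi = 1 + k * V / 100
phi = 1 + 0.21 * 138 / 100
phi = 1 + 0.2898
phi = 1.290

1.290


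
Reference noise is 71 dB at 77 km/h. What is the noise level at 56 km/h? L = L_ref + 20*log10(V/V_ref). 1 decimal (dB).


V/V_ref = 56 / 77 = 0.727273
log10(0.727273) = -0.138303
20 * -0.138303 = -2.7661
L = 71 + -2.7661 = 68.2 dB

68.2


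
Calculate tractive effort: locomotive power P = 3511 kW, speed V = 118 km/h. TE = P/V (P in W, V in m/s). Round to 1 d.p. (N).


Convert: P = 3511 kW = 3511000 W
V = 118 / 3.6 = 32.7778 m/s
TE = 3511000 / 32.7778
TE = 107115.3 N

107115.3


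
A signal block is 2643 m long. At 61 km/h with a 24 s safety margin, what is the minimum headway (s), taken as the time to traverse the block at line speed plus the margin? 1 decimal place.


V = 61 / 3.6 = 16.9444 m/s
Block traversal time = 2643 / 16.9444 = 155.9803 s
Headway = 155.9803 + 24
Headway = 180.0 s

180.0


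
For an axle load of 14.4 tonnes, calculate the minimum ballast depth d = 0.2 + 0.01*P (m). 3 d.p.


d = 0.2 + 0.01 * 14.4
d = 0.2 + 0.144
d = 0.344 m

0.344


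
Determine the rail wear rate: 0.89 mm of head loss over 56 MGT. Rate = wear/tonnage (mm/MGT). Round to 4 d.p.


Wear rate = total wear / cumulative tonnage
Rate = 0.89 / 56
Rate = 0.0159 mm/MGT

0.0159


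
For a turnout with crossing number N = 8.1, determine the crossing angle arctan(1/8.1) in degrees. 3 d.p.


1/N = 1/8.1 = 0.123457
angle = arctan(0.123457) = 0.122835 rad
angle = 0.122835 * 180/pi = 7.038 degrees

7.038


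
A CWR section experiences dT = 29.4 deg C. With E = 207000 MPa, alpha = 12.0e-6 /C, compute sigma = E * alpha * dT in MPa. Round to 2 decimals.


sigma = E * alpha * dT
sigma = 207000 * 12.0e-6 * 29.4
sigma = 2.484 * 29.4
sigma = 73.03 MPa

73.03


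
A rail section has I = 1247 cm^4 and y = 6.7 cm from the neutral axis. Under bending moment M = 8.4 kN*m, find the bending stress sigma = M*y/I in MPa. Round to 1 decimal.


Convert units:
M = 8.4 kN*m = 8400000 N*mm
y = 6.7 cm = 67 mm
I = 1247 cm^4 = 12470000 mm^4
sigma = 8400000 * 67 / 12470000
sigma = 45.1 MPa

45.1


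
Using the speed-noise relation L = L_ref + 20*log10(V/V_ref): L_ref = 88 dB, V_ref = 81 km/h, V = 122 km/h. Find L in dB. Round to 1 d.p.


V/V_ref = 122 / 81 = 1.506173
log10(1.506173) = 0.177875
20 * 0.177875 = 3.5575
L = 88 + 3.5575 = 91.6 dB

91.6


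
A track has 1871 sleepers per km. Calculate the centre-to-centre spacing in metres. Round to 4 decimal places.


Spacing = 1000 m / number of sleepers
Spacing = 1000 / 1871
Spacing = 0.5345 m

0.5345


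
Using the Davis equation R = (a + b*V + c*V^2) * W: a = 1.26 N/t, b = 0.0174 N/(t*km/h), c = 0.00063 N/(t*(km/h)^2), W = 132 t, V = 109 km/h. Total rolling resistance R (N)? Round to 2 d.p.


b*V = 0.0174 * 109 = 1.8966
c*V^2 = 0.00063 * 11881 = 7.48503
R_per_t = 1.26 + 1.8966 + 7.48503 = 10.64163 N/t
R_total = 10.64163 * 132 = 1404.70 N

1404.70


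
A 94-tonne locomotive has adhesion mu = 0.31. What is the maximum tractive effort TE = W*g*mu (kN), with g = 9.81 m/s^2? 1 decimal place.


TE_max = W * g * mu
TE_max = 94 * 9.81 * 0.31
TE_max = 922.14 * 0.31
TE_max = 285.9 kN

285.9


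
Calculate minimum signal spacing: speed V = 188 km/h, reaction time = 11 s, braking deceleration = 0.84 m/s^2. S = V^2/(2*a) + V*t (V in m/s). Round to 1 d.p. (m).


V = 188 / 3.6 = 52.2222 m/s
Braking distance = 52.2222^2 / (2*0.84) = 1623.3098 m
Sighting distance = 52.2222 * 11 = 574.4444 m
S = 1623.3098 + 574.4444 = 2197.8 m

2197.8


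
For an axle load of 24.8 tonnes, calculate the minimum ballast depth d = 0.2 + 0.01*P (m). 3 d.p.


d = 0.2 + 0.01 * 24.8
d = 0.2 + 0.248
d = 0.448 m

0.448


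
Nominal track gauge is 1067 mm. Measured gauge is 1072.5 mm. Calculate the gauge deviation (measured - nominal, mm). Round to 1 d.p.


Deviation = measured - nominal
Deviation = 1072.5 - 1067
Deviation = 5.5 mm

5.5


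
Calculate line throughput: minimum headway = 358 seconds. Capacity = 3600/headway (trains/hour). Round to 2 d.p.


Capacity = 3600 / headway
Capacity = 3600 / 358
Capacity = 10.06 trains/hour

10.06


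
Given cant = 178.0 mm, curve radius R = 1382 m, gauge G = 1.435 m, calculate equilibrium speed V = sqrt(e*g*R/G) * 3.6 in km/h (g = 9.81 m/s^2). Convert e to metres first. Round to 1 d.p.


Convert cant: e = 178.0 mm = 0.1780 m
V_ms = sqrt(0.1780 * 9.81 * 1382 / 1.435)
V_ms = sqrt(1681.686941) = 41.0084 m/s
V = 41.0084 * 3.6 = 147.6 km/h

147.6


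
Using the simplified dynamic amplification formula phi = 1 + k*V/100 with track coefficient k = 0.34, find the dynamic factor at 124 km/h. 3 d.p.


phi = 1 + k * V / 100
phi = 1 + 0.34 * 124 / 100
phi = 1 + 0.4216
phi = 1.422

1.422


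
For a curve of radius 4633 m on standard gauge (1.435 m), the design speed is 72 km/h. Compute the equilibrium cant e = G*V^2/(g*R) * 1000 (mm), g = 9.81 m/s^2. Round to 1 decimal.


Convert speed: V = 72 / 3.6 = 20.0 m/s
Apply formula: e = 1.435 * 20.0^2 / (9.81 * 4633)
e = 1.435 * 400.0 / 45449.73
e = 0.012629 m = 12.6 mm

12.6


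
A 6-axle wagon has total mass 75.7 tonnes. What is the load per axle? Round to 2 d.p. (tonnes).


Load per axle = total weight / number of axles
Load = 75.7 / 6
Load = 12.62 tonnes

12.62


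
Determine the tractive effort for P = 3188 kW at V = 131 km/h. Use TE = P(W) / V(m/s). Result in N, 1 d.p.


Convert: P = 3188 kW = 3188000 W
V = 131 / 3.6 = 36.3889 m/s
TE = 3188000 / 36.3889
TE = 87609.2 N

87609.2


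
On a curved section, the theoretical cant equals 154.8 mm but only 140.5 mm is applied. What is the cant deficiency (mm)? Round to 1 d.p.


Cant deficiency = equilibrium cant - actual cant
CD = 154.8 - 140.5
CD = 14.3 mm

14.3


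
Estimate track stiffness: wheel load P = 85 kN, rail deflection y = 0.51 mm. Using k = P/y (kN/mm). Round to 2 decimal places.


Track stiffness k = P / y
k = 85 / 0.51
k = 166.67 kN/mm

166.67


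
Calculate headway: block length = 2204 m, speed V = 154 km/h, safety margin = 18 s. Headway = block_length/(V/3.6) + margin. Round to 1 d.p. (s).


V = 154 / 3.6 = 42.7778 m/s
Block traversal time = 2204 / 42.7778 = 51.5221 s
Headway = 51.5221 + 18
Headway = 69.5 s

69.5


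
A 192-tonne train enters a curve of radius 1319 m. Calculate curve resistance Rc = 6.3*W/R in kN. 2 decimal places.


Rc = 6.3 * W / R
Rc = 6.3 * 192 / 1319
Rc = 1209.6 / 1319
Rc = 0.92 kN

0.92


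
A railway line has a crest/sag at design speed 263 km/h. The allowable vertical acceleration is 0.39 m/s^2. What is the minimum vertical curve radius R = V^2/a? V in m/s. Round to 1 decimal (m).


Convert speed: V = 263 / 3.6 = 73.0556 m/s
V^2 = 5337.1142 m^2/s^2
R_v = 5337.1142 / 0.39
R_v = 13684.9 m

13684.9


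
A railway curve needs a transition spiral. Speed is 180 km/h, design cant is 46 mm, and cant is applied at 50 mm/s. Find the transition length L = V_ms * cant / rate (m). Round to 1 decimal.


Convert speed: V = 180 / 3.6 = 50.0 m/s
L = 50.0 * 46 / 50
L = 2300.0 / 50
L = 46.0 m

46.0


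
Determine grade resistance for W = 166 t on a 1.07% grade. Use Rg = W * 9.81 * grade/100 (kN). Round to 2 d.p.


Rg = W * 9.81 * grade / 100
Rg = 166 * 9.81 * 1.07 / 100
Rg = 1628.46 * 0.0107
Rg = 17.42 kN

17.42


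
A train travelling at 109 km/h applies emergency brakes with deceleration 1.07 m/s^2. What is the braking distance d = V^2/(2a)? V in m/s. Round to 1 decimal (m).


Convert speed: V = 109 / 3.6 = 30.2778 m/s
V^2 = 916.7438
d = 916.7438 / (2 * 1.07)
d = 916.7438 / 2.14
d = 428.4 m

428.4


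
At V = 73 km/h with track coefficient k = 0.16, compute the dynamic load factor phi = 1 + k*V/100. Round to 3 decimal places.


phi = 1 + k * V / 100
phi = 1 + 0.16 * 73 / 100
phi = 1 + 0.1168
phi = 1.117

1.117


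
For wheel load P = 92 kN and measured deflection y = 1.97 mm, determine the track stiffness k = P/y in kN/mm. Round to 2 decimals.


Track stiffness k = P / y
k = 92 / 1.97
k = 46.70 kN/mm

46.70


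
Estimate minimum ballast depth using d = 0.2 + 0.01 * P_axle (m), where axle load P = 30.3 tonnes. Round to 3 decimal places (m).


d = 0.2 + 0.01 * 30.3
d = 0.2 + 0.303
d = 0.503 m

0.503
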